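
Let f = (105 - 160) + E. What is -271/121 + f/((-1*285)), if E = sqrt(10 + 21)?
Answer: -14116/6897 - sqrt(31)/285 ≈ -2.0662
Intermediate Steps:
E = sqrt(31) ≈ 5.5678
f = -55 + sqrt(31) (f = (105 - 160) + sqrt(31) = -55 + sqrt(31) ≈ -49.432)
-271/121 + f/((-1*285)) = -271/121 + (-55 + sqrt(31))/((-1*285)) = -271*1/121 + (-55 + sqrt(31))/(-285) = -271/121 + (-55 + sqrt(31))*(-1/285) = -271/121 + (11/57 - sqrt(31)/285) = -14116/6897 - sqrt(31)/285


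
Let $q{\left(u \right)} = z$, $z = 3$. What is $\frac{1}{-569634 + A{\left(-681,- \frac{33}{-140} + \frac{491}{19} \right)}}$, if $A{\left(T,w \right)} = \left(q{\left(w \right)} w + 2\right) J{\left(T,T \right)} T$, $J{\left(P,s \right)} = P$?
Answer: $\frac{2660}{97461109941} \approx 2.7293 \cdot 10^{-8}$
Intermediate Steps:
$q{\left(u \right)} = 3$
$A{\left(T,w \right)} = T^{2} \left(2 + 3 w\right)$ ($A{\left(T,w \right)} = \left(3 w + 2\right) T T = \left(2 + 3 w\right) T T = T \left(2 + 3 w\right) T = T^{2} \left(2 + 3 w\right)$)
$\frac{1}{-569634 + A{\left(-681,- \frac{33}{-140} + \frac{491}{19} \right)}} = \frac{1}{-569634 + \left(-681\right)^{2} \left(2 + 3 \left(- \frac{33}{-140} + \frac{491}{19}\right)\right)} = \frac{1}{-569634 + 463761 \left(2 + 3 \left(\left(-33\right) \left(- \frac{1}{140}\right) + 491 \cdot \frac{1}{19}\right)\right)} = \frac{1}{-569634 + 463761 \left(2 + 3 \left(\frac{33}{140} + \frac{491}{19}\right)\right)} = \frac{1}{-569634 + 463761 \left(2 + 3 \cdot \frac{69367}{2660}\right)} = \frac{1}{-569634 + 463761 \left(2 + \frac{208101}{2660}\right)} = \frac{1}{-569634 + 463761 \cdot \frac{213421}{2660}} = \frac{1}{-569634 + \frac{98976336381}{2660}} = \frac{1}{\frac{97461109941}{2660}} = \frac{2660}{97461109941}$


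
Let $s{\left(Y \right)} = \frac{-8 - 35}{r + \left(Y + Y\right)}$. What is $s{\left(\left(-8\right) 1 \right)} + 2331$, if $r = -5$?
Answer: $\frac{48994}{21} \approx 2333.0$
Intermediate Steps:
$s{\left(Y \right)} = - \frac{43}{-5 + 2 Y}$ ($s{\left(Y \right)} = \frac{-8 - 35}{-5 + \left(Y + Y\right)} = - \frac{43}{-5 + 2 Y}$)
$s{\left(\left(-8\right) 1 \right)} + 2331 = - \frac{43}{-5 + 2 \left(\left(-8\right) 1\right)} + 2331 = - \frac{43}{-5 + 2 \left(-8\right)} + 2331 = - \frac{43}{-5 - 16} + 2331 = - \frac{43}{-21} + 2331 = \left(-43\right) \left(- \frac{1}{21}\right) + 2331 = \frac{43}{21} + 2331 = \frac{48994}{21}$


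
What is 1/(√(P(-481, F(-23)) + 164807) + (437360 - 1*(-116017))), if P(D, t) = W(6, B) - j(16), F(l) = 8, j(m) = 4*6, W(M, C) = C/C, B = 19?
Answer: 184459/102075313115 - 4*√10299/306225939345 ≈ 1.8058e-6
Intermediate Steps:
W(M, C) = 1
j(m) = 24
P(D, t) = -23 (P(D, t) = 1 - 1*24 = 1 - 24 = -23)
1/(√(P(-481, F(-23)) + 164807) + (437360 - 1*(-116017))) = 1/(√(-23 + 164807) + (437360 - 1*(-116017))) = 1/(√164784 + (437360 + 116017)) = 1/(4*√10299 + 553377) = 1/(553377 + 4*√10299)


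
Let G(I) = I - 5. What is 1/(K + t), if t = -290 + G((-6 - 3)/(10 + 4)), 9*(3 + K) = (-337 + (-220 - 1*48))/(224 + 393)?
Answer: -77742/23225563 ≈ -0.0033473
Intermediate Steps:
K = -17264/5553 (K = -3 + ((-337 + (-220 - 1*48))/(224 + 393))/9 = -3 + ((-337 + (-220 - 48))/617)/9 = -3 + ((-337 - 268)*(1/617))/9 = -3 + (-605*1/617)/9 = -3 + (⅑)*(-605/617) = -3 - 605/5553 = -17264/5553 ≈ -3.1090)
G(I) = -5 + I
t = -4139/14 (t = -290 + (-5 + (-6 - 3)/(10 + 4)) = -290 + (-5 - 9/14) = -290 - 79/14 = -4139/14 ≈ -295.64)
1/(K + t) = 1/(-17264/5553 - 4139/14) = 1/(-23225563/77742) = -77742/23225563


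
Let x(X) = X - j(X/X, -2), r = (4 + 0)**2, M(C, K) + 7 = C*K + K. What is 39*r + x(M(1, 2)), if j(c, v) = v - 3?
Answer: 626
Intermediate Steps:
j(c, v) = -3 + v
M(C, K) = -7 + K + C*K (M(C, K) = -7 + (C*K + K) = -7 + (K + C*K) = -7 + K + C*K)
r = 16 (r = 4**2 = 16)
x(X) = 5 + X (x(X) = X - (-3 - 2) = X - 1*(-5) = X + 5 = 5 + X)
39*r + x(M(1, 2)) = 39*16 + (5 + (-7 + 2 + 1*2)) = 624 + (5 + (-7 + 2 + 2)) = 624 + (5 - 3) = 624 + 2 = 626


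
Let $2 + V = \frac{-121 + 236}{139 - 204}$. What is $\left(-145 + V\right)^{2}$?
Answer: $\frac{3740356}{169} \approx 22132.0$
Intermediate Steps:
$V = - \frac{49}{13}$ ($V = -2 + \frac{-121 + 236}{139 - 204} = -2 + \frac{115}{-65} = -2 + 115 \left(- \frac{1}{65}\right) = -2 - \frac{23}{13} = - \frac{49}{13} \approx -3.7692$)
$\left(-145 + V\right)^{2} = \left(-145 - \frac{49}{13}\right)^{2} = \left(- \frac{1934}{13}\right)^{2} = \frac{3740356}{169}$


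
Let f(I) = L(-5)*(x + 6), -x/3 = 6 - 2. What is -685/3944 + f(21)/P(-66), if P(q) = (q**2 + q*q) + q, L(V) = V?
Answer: -967365/5683304 ≈ -0.17021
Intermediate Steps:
P(q) = q + 2*q**2 (P(q) = (q**2 + q**2) + q = 2*q**2 + q = q + 2*q**2)
x = -12 (x = -3*(6 - 2) = -3*4 = -12)
f(I) = 30 (f(I) = -5*(-12 + 6) = -5*(-6) = 30)
-685/3944 + f(21)/P(-66) = -685/3944 + 30/((-66*(1 + 2*(-66)))) = -685*1/3944 + 30/((-66*(1 - 132))) = -685/3944 + 30/((-66*(-131))) = -685/3944 + 30/8646 = -685/3944 + 30*(1/8646) = -685/3944 + 5/1441 = -967365/5683304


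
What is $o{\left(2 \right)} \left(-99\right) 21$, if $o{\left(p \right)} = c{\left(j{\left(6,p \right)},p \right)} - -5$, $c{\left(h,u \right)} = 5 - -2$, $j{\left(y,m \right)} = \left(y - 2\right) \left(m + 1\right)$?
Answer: $-24948$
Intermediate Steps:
$j{\left(y,m \right)} = \left(1 + m\right) \left(-2 + y\right)$ ($j{\left(y,m \right)} = \left(-2 + y\right) \left(1 + m\right) = \left(1 + m\right) \left(-2 + y\right)$)
$c{\left(h,u \right)} = 7$ ($c{\left(h,u \right)} = 5 + 2 = 7$)
$o{\left(p \right)} = 12$ ($o{\left(p \right)} = 7 - -5 = 7 + 5 = 12$)
$o{\left(2 \right)} \left(-99\right) 21 = 12 \left(-99\right) 21 = \left(-1188\right) 21 = -24948$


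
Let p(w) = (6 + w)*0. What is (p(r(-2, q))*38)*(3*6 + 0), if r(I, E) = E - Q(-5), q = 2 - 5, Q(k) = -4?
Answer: 0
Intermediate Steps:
q = -3
r(I, E) = 4 + E (r(I, E) = E - 1*(-4) = E + 4 = 4 + E)
p(w) = 0
(p(r(-2, q))*38)*(3*6 + 0) = (0*38)*(3*6 + 0) = 0*(18 + 0) = 0*18 = 0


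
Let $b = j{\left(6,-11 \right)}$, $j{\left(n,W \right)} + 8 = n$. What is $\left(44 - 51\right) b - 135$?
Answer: $-121$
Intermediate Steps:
$j{\left(n,W \right)} = -8 + n$
$b = -2$ ($b = -8 + 6 = -2$)
$\left(44 - 51\right) b - 135 = \left(44 - 51\right) \left(-2\right) - 135 = \left(-7\right) \left(-2\right) - 135 = 14 - 135 = -121$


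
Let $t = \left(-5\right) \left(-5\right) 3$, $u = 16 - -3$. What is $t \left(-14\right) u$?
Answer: $-19950$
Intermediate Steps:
$u = 19$ ($u = 16 + 3 = 19$)
$t = 75$ ($t = 25 \cdot 3 = 75$)
$t \left(-14\right) u = 75 \left(-14\right) 19 = \left(-1050\right) 19 = -19950$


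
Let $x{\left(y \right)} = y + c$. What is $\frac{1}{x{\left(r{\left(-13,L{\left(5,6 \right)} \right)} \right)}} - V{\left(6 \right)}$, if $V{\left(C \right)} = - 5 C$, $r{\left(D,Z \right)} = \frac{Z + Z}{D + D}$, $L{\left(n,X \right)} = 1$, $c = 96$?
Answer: $\frac{37423}{1247} \approx 30.01$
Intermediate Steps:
$r{\left(D,Z \right)} = \frac{Z}{D}$ ($r{\left(D,Z \right)} = \frac{2 Z}{2 D} = 2 Z \frac{1}{2 D} = \frac{Z}{D}$)
$x{\left(y \right)} = 96 + y$ ($x{\left(y \right)} = y + 96 = 96 + y$)
$\frac{1}{x{\left(r{\left(-13,L{\left(5,6 \right)} \right)} \right)}} - V{\left(6 \right)} = \frac{1}{96 + 1 \frac{1}{-13}} - \left(-5\right) 6 = \frac{1}{96 + 1 \left(- \frac{1}{13}\right)} - -30 = \frac{1}{96 - \frac{1}{13}} + 30 = \frac{1}{\frac{1247}{13}} + 30 = \frac{13}{1247} + 30 = \frac{37423}{1247}$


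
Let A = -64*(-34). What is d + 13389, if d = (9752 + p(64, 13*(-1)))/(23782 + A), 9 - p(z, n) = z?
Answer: 347561359/25958 ≈ 13389.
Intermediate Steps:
p(z, n) = 9 - z
A = 2176 (A = -1*(-2176) = 2176)
d = 9697/25958 (d = (9752 + (9 - 1*64))/(23782 + 2176) = (9752 + (9 - 64))/25958 = (9752 - 55)*(1/25958) = 9697*(1/25958) = 9697/25958 ≈ 0.37357)
d + 13389 = 9697/25958 + 13389 = 347561359/25958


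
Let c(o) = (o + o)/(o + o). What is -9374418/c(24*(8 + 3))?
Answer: -9374418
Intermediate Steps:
c(o) = 1 (c(o) = (2*o)/((2*o)) = (2*o)*(1/(2*o)) = 1)
-9374418/c(24*(8 + 3)) = -9374418/1 = -9374418*1 = -9374418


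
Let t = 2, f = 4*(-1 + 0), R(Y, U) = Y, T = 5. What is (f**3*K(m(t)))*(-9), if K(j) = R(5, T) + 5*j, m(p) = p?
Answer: 8640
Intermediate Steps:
f = -4 (f = 4*(-1) = -4)
K(j) = 5 + 5*j
(f**3*K(m(t)))*(-9) = ((-4)**3*(5 + 5*2))*(-9) = -64*(5 + 10)*(-9) = -64*15*(-9) = -960*(-9) = 8640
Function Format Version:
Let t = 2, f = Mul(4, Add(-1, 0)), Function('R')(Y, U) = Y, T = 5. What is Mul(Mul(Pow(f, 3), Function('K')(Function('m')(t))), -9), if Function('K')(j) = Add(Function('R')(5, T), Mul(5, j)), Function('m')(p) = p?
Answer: 8640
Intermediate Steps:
f = -4 (f = Mul(4, -1) = -4)
Function('K')(j) = Add(5, Mul(5, j))
Mul(Mul(Pow(f, 3), Function('K')(Function('m')(t))), -9) = Mul(Mul(Pow(-4, 3), Add(5, Mul(5, 2))), -9) = Mul(Mul(-64, Add(5, 10)), -9) = Mul(Mul(-64, 15), -9) = Mul(-960, -9) = 8640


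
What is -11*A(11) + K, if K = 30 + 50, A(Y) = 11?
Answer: -41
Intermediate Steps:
K = 80
-11*A(11) + K = -11*11 + 80 = -121 + 80 = -41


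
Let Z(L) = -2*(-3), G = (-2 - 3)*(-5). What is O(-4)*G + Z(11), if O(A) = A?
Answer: -94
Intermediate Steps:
G = 25 (G = -5*(-5) = 25)
Z(L) = 6
O(-4)*G + Z(11) = -4*25 + 6 = -100 + 6 = -94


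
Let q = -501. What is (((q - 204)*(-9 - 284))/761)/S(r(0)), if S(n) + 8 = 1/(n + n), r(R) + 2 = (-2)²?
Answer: -826260/23591 ≈ -35.024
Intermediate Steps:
r(R) = 2 (r(R) = -2 + (-2)² = -2 + 4 = 2)
S(n) = -8 + 1/(2*n) (S(n) = -8 + 1/(n + n) = -8 + 1/(2*n))
(((q - 204)*(-9 - 284))/761)/S(r(0)) = (((-501 - 204)*(-9 - 284))/761)/(-8 + (½)/2) = (-705*(-293)*(1/761))/(-8 + (½)*(½)) = (206565*(1/761))/(-8 + ¼) = 206565/(761*(-31/4)) = (206565/761)*(-4/31) = -826260/23591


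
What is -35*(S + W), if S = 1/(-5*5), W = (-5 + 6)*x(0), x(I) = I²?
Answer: 7/5 ≈ 1.4000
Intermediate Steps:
W = 0 (W = (-5 + 6)*0² = 1*0 = 0)
S = -1/25 (S = 1/(-25) = -1/25 ≈ -0.040000)
-35*(S + W) = -35*(-1/25 + 0) = -35*(-1/25) = 7/5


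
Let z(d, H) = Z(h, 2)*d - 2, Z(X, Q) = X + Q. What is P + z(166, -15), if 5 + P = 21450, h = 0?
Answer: 21775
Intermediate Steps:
P = 21445 (P = -5 + 21450 = 21445)
Z(X, Q) = Q + X
z(d, H) = -2 + 2*d (z(d, H) = (2 + 0)*d - 2 = 2*d - 2 = -2 + 2*d)
P + z(166, -15) = 21445 + (-2 + 2*166) = 21445 + (-2 + 332) = 21445 + 330 = 21775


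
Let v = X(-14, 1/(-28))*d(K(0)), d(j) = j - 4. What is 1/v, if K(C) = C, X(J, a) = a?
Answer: 7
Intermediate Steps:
d(j) = -4 + j
v = 1/7 (v = (-4 + 0)/(-28) = -1/28*(-4) = 1/7 ≈ 0.14286)
1/v = 1/(1/7) = 7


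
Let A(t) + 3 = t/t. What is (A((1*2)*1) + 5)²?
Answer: 9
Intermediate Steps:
A(t) = -2 (A(t) = -3 + t/t = -3 + 1 = -2)
(A((1*2)*1) + 5)² = (-2 + 5)² = 3² = 9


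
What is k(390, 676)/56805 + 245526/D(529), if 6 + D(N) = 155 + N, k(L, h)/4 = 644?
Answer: 332115499/916995 ≈ 362.18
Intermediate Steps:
k(L, h) = 2576 (k(L, h) = 4*644 = 2576)
D(N) = 149 + N (D(N) = -6 + (155 + N) = 149 + N)
k(390, 676)/56805 + 245526/D(529) = 2576/56805 + 245526/(149 + 529) = 2576*(1/56805) + 245526/678 = 368/8115 + 245526*(1/678) = 368/8115 + 40921/113 = 332115499/916995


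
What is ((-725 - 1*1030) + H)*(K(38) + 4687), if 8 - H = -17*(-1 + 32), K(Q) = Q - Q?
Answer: -5718140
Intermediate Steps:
K(Q) = 0
H = 535 (H = 8 - (-17)*(-1 + 32) = 8 - (-17)*31 = 8 - 1*(-527) = 8 + 527 = 535)
((-725 - 1*1030) + H)*(K(38) + 4687) = ((-725 - 1*1030) + 535)*(0 + 4687) = ((-725 - 1030) + 535)*4687 = (-1755 + 535)*4687 = -1220*4687 = -5718140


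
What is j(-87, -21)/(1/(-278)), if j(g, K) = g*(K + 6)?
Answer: -362790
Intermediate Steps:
j(g, K) = g*(6 + K)
j(-87, -21)/(1/(-278)) = (-87*(6 - 21))/(1/(-278)) = (-87*(-15))/(-1/278) = 1305*(-278) = -362790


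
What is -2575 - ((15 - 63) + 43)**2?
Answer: -2600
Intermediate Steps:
-2575 - ((15 - 63) + 43)**2 = -2575 - (-48 + 43)**2 = -2575 - 1*(-5)**2 = -2575 - 1*25 = -2575 - 25 = -2600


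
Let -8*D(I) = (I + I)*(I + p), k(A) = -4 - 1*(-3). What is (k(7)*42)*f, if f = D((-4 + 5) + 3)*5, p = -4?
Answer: 0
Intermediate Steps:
k(A) = -1 (k(A) = -4 + 3 = -1)
D(I) = -I*(-4 + I)/4 (D(I) = -(I + I)*(I - 4)/8 = -2*I*(-4 + I)/8 = -I*(-4 + I)/4)
f = 0 (f = (((-4 + 5) + 3)*(4 - ((-4 + 5) + 3))/4)*5 = ((1 + 3)*(4 - (1 + 3))/4)*5 = ((1/4)*4*(4 - 1*4))*5 = ((1/4)*4*(4 - 4))*5 = ((1/4)*4*0)*5 = 0*5 = 0)
(k(7)*42)*f = -1*42*0 = -42*0 = 0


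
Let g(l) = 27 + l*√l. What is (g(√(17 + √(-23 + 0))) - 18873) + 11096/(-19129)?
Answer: -360516230/19129 + (17 + I*√23)^(¾) ≈ -18838.0 + 1.7642*I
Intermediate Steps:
g(l) = 27 + l^(3/2)
(g(√(17 + √(-23 + 0))) - 18873) + 11096/(-19129) = ((27 + (√(17 + √(-23 + 0)))^(3/2)) - 18873) + 11096/(-19129) = ((27 + (√(17 + √(-23)))^(3/2)) - 18873) + 11096*(-1/19129) = ((27 + (√(17 + I*√23))^(3/2)) - 18873) - 11096/19129 = ((27 + (17 + I*√23)^(¾)) - 18873) - 11096/19129 = (-18846 + (17 + I*√23)^(¾)) - 11096/19129 = -360516230/19129 + (17 + I*√23)^(¾)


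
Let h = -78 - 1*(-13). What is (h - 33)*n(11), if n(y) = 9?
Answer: -882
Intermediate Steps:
h = -65 (h = -78 + 13 = -65)
(h - 33)*n(11) = (-65 - 33)*9 = -98*9 = -882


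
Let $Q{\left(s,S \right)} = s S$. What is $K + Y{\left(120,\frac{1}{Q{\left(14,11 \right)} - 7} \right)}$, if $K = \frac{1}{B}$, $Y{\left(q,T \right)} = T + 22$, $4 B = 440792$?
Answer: $\frac{356490677}{16199106} \approx 22.007$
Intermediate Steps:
$B = 110198$ ($B = \frac{1}{4} \cdot 440792 = 110198$)
$Q{\left(s,S \right)} = S s$
$Y{\left(q,T \right)} = 22 + T$
$K = \frac{1}{110198} \approx 9.0746 \cdot 10^{-6}$
$K + Y{\left(120,\frac{1}{Q{\left(14,11 \right)} - 7} \right)} = \frac{1}{110198} + \left(22 + \frac{1}{11 \cdot 14 - 7}\right) = \frac{1}{110198} + \left(22 + \frac{1}{154 - 7}\right) = \frac{1}{110198} + \left(22 + \frac{1}{147}\right) = \frac{1}{110198} + \frac{3235}{147} = \frac{356490677}{16199106}$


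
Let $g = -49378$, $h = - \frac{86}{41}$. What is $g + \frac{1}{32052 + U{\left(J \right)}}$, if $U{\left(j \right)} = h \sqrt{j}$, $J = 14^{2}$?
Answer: $- \frac{64829758743}{1312928} \approx -49378.0$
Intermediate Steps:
$J = 196$
$h = - \frac{86}{41}$ ($h = \left(-86\right) \frac{1}{41} = - \frac{86}{41} \approx -2.0976$)
$U{\left(j \right)} = - \frac{86 \sqrt{j}}{41}$
$g + \frac{1}{32052 + U{\left(J \right)}} = -49378 + \frac{1}{32052 - \frac{86 \sqrt{196}}{41}} = -49378 + \frac{1}{32052 - \frac{1204}{41}} = -49378 + \frac{1}{\frac{1312928}{41}} = -49378 + \frac{41}{1312928} = - \frac{64829758743}{1312928}$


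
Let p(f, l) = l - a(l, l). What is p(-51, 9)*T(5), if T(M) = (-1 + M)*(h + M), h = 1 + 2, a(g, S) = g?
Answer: 0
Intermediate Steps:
h = 3
p(f, l) = 0 (p(f, l) = l - l = 0)
T(M) = (-1 + M)*(3 + M)
p(-51, 9)*T(5) = 0*(-3 + 5² + 2*5) = 0*(-3 + 25 + 10) = 0*32 = 0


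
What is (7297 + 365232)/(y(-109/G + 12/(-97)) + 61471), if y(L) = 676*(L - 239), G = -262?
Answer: -4733726003/1269370749 ≈ -3.7292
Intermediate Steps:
y(L) = -161564 + 676*L (y(L) = 676*(-239 + L) = -161564 + 676*L)
(7297 + 365232)/(y(-109/G + 12/(-97)) + 61471) = (7297 + 365232)/((-161564 + 676*(-109/(-262) + 12/(-97))) + 61471) = 372529/((-161564 + 676*(-109*(-1/262) + 12*(-1/97))) + 61471) = 372529/((-161564 + 676*(109/262 - 12/97)) + 61471) = 372529/((-161564 + 676*(7429/25414)) + 61471) = 372529/((-161564 + 2511002/12707) + 61471) = 372529/(-2050482746/12707 + 61471) = 372529/(-1269370749/12707) = 372529*(-12707/1269370749) = -4733726003/1269370749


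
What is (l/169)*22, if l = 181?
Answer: 3982/169 ≈ 23.562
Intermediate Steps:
(l/169)*22 = (181/169)*22 = 3982/169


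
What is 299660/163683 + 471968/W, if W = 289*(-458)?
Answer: -18794770612/10832704623 ≈ -1.7350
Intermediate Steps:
W = -132362
299660/163683 + 471968/W = 299660/163683 + 471968/(-132362) = 299660*(1/163683) + 471968*(-1/132362) = 299660/163683 - 235984/66181 = -18794770612/10832704623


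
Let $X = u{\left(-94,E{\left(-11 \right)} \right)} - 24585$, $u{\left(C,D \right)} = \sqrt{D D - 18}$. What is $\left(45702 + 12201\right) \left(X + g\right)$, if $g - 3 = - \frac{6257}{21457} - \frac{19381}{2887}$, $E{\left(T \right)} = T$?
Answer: $- \frac{88197810168867642}{61946359} + 57903 \sqrt{103} \approx -1.4232 \cdot 10^{9}$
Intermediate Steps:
$g = - \frac{248082999}{61946359}$ ($g = 3 - \left(\frac{6257}{21457} + \frac{19381}{2887}\right) = 3 - \frac{433922076}{61946359} = - \frac{248082999}{61946359} \approx -4.0048$)
$u{\left(C,D \right)} = \sqrt{-18 + D^{2}}$ ($u{\left(C,D \right)} = \sqrt{D^{2} - 18} = \sqrt{-18 + D^{2}}$)
$X = -24585 + \sqrt{103}$ ($X = \sqrt{-18 + \left(-11\right)^{2}} - 24585 = \sqrt{-18 + 121} - 24585 = \sqrt{103} - 24585 = -24585 + \sqrt{103} \approx -24575.0$)
$\left(45702 + 12201\right) \left(X + g\right) = \left(45702 + 12201\right) \left(\left(-24585 + \sqrt{103}\right) - \frac{248082999}{61946359}\right) = 57903 \left(- \frac{1523199319014}{61946359} + \sqrt{103}\right) = - \frac{88197810168867642}{61946359} + 57903 \sqrt{103}$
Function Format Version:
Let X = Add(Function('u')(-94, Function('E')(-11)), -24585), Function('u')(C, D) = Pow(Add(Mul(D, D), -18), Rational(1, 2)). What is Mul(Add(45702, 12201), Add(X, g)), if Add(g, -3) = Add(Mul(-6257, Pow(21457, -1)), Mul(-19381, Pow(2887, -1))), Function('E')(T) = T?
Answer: Add(Rational(-88197810168867642, 61946359), Mul(57903, Pow(103, Rational(1, 2)))) ≈ -1.4232e+9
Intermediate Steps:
g = Rational(-248082999, 61946359) (g = Add(3, Add(Mul(-6257, Pow(21457, -1)), Mul(-19381, Pow(2887, -1)))) = Add(3, Add(Mul(-6257, Rational(1, 21457)), Mul(-19381, Rational(1, 2887)))) = Add(3, Add(Rational(-6257, 21457), Rational(-19381, 2887))) = Add(3, Rational(-433922076, 61946359)) = Rational(-248082999, 61946359) ≈ -4.0048)
Function('u')(C, D) = Pow(Add(-18, Pow(D, 2)), Rational(1, 2)) (Function('u')(C, D) = Pow(Add(Pow(D, 2), -18), Rational(1, 2)) = Pow(Add(-18, Pow(D, 2)), Rational(1, 2)))
X = Add(-24585, Pow(103, Rational(1, 2))) (X = Add(Pow(Add(-18, Pow(-11, 2)), Rational(1, 2)), -24585) = Add(Pow(Add(-18, 121), Rational(1, 2)), -24585) = Add(Pow(103, Rational(1, 2)), -24585) = Add(-24585, Pow(103, Rational(1, 2))) ≈ -24575.)
Mul(Add(45702, 12201), Add(X, g)) = Mul(Add(45702, 12201), Add(Add(-24585, Pow(103, Rational(1, 2))), Rational(-248082999, 61946359))) = Mul(57903, Add(Rational(-1523199319014, 61946359), Pow(103, Rational(1, 2)))) = Add(Rational(-88197810168867642, 61946359), Mul(57903, Pow(103, Rational(1, 2))))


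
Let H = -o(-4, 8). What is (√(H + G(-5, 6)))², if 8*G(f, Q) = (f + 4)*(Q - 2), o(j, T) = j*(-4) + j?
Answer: -25/2 ≈ -12.500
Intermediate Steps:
o(j, T) = -3*j (o(j, T) = -4*j + j = -3*j)
G(f, Q) = (-2 + Q)*(4 + f)/8 (G(f, Q) = ((f + 4)*(Q - 2))/8 = ((4 + f)*(-2 + Q))/8 = ((-2 + Q)*(4 + f))/8 = (-2 + Q)*(4 + f)/8)
H = -12 (H = -(-3)*(-4) = -1*12 = -12)
(√(H + G(-5, 6)))² = (√(-12 + (-1 + (½)*6 - ¼*(-5) + (⅛)*6*(-5))))² = (√(-12 + (-1 + 3 + 5/4 - 15/4)))² = (√(-12 - ½))² = (√(-25/2))² = (5*I*√2/2)² = -25/2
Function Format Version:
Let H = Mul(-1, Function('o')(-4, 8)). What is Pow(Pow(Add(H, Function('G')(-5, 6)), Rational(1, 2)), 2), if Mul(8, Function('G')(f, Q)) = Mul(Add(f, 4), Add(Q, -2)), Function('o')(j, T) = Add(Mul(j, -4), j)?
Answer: Rational(-25, 2) ≈ -12.500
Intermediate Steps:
Function('o')(j, T) = Mul(-3, j) (Function('o')(j, T) = Add(Mul(-4, j), j) = Mul(-3, j))
Function('G')(f, Q) = Mul(Rational(1, 8), Add(-2, Q), Add(4, f)) (Function('G')(f, Q) = Mul(Rational(1, 8), Mul(Add(f, 4), Add(Q, -2))) = Mul(Rational(1, 8), Mul(Add(4, f), Add(-2, Q))) = Mul(Rational(1, 8), Mul(Add(-2, Q), Add(4, f))) = Mul(Rational(1, 8), Add(-2, Q), Add(4, f)))
H = -12 (H = Mul(-1, Mul(-3, -4)) = Mul(-1, 12) = -12)
Pow(Pow(Add(H, Function('G')(-5, 6)), Rational(1, 2)), 2) = Pow(Pow(Add(-12, Add(-1, Mul(Rational(1, 2), 6), Mul(Rational(-1, 4), -5), Mul(Rational(1, 8), 6, -5))), Rational(1, 2)), 2) = Pow(Pow(Add(-12, Add(-1, 3, Rational(5, 4), Rational(-15, 4))), Rational(1, 2)), 2) = Pow(Pow(Add(-12, Rational(-1, 2)), Rational(1, 2)), 2) = Pow(Pow(Rational(-25, 2), Rational(1, 2)), 2) = Pow(Mul(Rational(5, 2), I, Pow(2, Rational(1, 2))), 2) = Rational(-25, 2)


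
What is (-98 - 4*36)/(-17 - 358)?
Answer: 242/375 ≈ 0.64533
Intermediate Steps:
(-98 - 4*36)/(-17 - 358) = (-98 - 144)/(-375) = -242*(-1/375) = 242/375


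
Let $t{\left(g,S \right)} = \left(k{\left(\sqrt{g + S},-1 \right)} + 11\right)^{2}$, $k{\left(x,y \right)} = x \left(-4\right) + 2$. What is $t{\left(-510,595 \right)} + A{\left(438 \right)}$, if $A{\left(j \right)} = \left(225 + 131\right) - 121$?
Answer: $1764 - 104 \sqrt{85} \approx 805.17$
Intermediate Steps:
$k{\left(x,y \right)} = 2 - 4 x$ ($k{\left(x,y \right)} = - 4 x + 2 = 2 - 4 x$)
$A{\left(j \right)} = 235$ ($A{\left(j \right)} = 356 - 121 = 235$)
$t{\left(g,S \right)} = \left(13 - 4 \sqrt{S + g}\right)^{2}$ ($t{\left(g,S \right)} = \left(\left(2 - 4 \sqrt{g + S}\right) + 11\right)^{2} = \left(\left(2 - 4 \sqrt{S + g}\right) + 11\right)^{2} = \left(13 - 4 \sqrt{S + g}\right)^{2}$)
$t{\left(-510,595 \right)} + A{\left(438 \right)} = \left(-13 + 4 \sqrt{595 - 510}\right)^{2} + 235 = \left(-13 + 4 \sqrt{85}\right)^{2} + 235 = 235 + \left(-13 + 4 \sqrt{85}\right)^{2}$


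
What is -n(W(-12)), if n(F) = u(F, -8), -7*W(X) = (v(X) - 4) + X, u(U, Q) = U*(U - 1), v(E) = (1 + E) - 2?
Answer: -638/49 ≈ -13.020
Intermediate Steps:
v(E) = -1 + E
u(U, Q) = U*(-1 + U)
W(X) = 5/7 - 2*X/7 (W(X) = -(((-1 + X) - 4) + X)/7 = -((-5 + X) + X)/7 = -(-5 + 2*X)/7 = 5/7 - 2*X/7)
n(F) = F*(-1 + F)
-n(W(-12)) = -(5/7 - 2/7*(-12))*(-1 + (5/7 - 2/7*(-12))) = -(5/7 + 24/7)*(-1 + (5/7 + 24/7)) = -29*(-1 + 29/7)/7 = -29*22/(7*7) = -1*638/49 = -638/49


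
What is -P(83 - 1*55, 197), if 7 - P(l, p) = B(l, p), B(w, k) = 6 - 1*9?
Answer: -10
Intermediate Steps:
B(w, k) = -3 (B(w, k) = 6 - 9 = -3)
P(l, p) = 10 (P(l, p) = 7 - 1*(-3) = 7 + 3 = 10)
-P(83 - 1*55, 197) = -1*10 = -10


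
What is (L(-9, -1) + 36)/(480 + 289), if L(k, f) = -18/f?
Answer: 54/769 ≈ 0.070221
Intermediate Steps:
(L(-9, -1) + 36)/(480 + 289) = (-18/(-1) + 36)/(480 + 289) = (-18*(-1) + 36)/769 = (18 + 36)*(1/769) = 54*(1/769) = 54/769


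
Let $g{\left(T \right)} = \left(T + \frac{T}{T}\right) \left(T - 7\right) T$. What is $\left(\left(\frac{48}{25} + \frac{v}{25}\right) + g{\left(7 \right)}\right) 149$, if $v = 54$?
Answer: $\frac{15198}{25} \approx 607.92$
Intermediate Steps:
$g{\left(T \right)} = T \left(1 + T\right) \left(-7 + T\right)$ ($g{\left(T \right)} = \left(T + 1\right) \left(-7 + T\right) T = \left(1 + T\right) \left(-7 + T\right) T = T \left(1 + T\right) \left(-7 + T\right)$)
$\left(\left(\frac{48}{25} + \frac{v}{25}\right) + g{\left(7 \right)}\right) 149 = \left(\left(\frac{48}{25} + \frac{54}{25}\right) + 7 \left(-7 + 7^{2} - 42\right)\right) 149 = \left(\left(48 \cdot \frac{1}{25} + 54 \cdot \frac{1}{25}\right) + 7 \left(-7 + 49 - 42\right)\right) 149 = \left(\left(\frac{48}{25} + \frac{54}{25}\right) + 7 \cdot 0\right) 149 = \left(\frac{102}{25} + 0\right) 149 = \frac{102}{25} \cdot 149 = \frac{15198}{25}$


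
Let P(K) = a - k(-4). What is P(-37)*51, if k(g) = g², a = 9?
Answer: -357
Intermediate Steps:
P(K) = -7 (P(K) = 9 - 1*(-4)² = 9 - 1*16 = 9 - 16 = -7)
P(-37)*51 = -7*51 = -357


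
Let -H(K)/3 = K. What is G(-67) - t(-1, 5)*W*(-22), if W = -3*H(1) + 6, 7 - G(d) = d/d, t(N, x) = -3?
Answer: -984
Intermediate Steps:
H(K) = -3*K
G(d) = 6 (G(d) = 7 - d/d = 7 - 1*1 = 7 - 1 = 6)
W = 15 (W = -(-9) + 6 = -3*(-3) + 6 = 9 + 6 = 15)
G(-67) - t(-1, 5)*W*(-22) = 6 - (-3*15)*(-22) = 6 - (-45)*(-22) = 6 - 1*990 = 6 - 990 = -984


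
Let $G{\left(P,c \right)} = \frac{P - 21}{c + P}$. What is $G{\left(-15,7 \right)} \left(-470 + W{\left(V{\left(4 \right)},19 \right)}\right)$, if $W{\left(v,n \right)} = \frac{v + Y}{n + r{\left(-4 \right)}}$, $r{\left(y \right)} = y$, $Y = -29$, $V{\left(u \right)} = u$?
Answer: $- \frac{4245}{2} \approx -2122.5$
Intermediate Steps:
$G{\left(P,c \right)} = \frac{-21 + P}{P + c}$
$W{\left(v,n \right)} = \frac{-29 + v}{-4 + n}$ ($W{\left(v,n \right)} = \frac{v - 29}{n - 4} = \frac{-29 + v}{-4 + n}$)
$G{\left(-15,7 \right)} \left(-470 + W{\left(V{\left(4 \right)},19 \right)}\right) = \frac{-21 - 15}{-15 + 7} \left(-470 + \frac{-29 + 4}{-4 + 19}\right) = \frac{1}{-8} \left(-36\right) \left(-470 + \frac{1}{15} \left(-25\right)\right) = \left(- \frac{1}{8}\right) \left(-36\right) \left(-470 + \frac{1}{15} \left(-25\right)\right) = \frac{9 \left(-470 - \frac{5}{3}\right)}{2} = \frac{9}{2} \left(- \frac{1415}{3}\right) = - \frac{4245}{2}$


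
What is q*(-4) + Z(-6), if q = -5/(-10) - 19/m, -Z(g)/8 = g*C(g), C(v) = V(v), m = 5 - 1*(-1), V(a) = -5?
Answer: -688/3 ≈ -229.33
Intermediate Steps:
m = 6 (m = 5 + 1 = 6)
C(v) = -5
Z(g) = 40*g (Z(g) = -8*g*(-5) = -(-40)*g = 40*g)
q = -8/3 (q = -5/(-10) - 19/6 = -5*(-⅒) - 19*⅙ = ½ - 19/6 = -8/3 ≈ -2.6667)
q*(-4) + Z(-6) = -8/3*(-4) + 40*(-6) = 32/3 - 240 = -688/3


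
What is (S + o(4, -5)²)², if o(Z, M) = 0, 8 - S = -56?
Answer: 4096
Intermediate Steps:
S = 64 (S = 8 - 1*(-56) = 8 + 56 = 64)
(S + o(4, -5)²)² = (64 + 0²)² = (64 + 0)² = 64² = 4096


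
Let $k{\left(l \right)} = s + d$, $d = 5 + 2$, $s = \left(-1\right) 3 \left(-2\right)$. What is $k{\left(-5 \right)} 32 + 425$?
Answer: $841$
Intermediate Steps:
$s = 6$ ($s = \left(-3\right) \left(-2\right) = 6$)
$d = 7$
$k{\left(l \right)} = 13$ ($k{\left(l \right)} = 6 + 7 = 13$)
$k{\left(-5 \right)} 32 + 425 = 13 \cdot 32 + 425 = 416 + 425 = 841$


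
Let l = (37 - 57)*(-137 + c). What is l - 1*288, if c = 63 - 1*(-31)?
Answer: 572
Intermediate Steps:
c = 94 (c = 63 + 31 = 94)
l = 860 (l = (37 - 57)*(-137 + 94) = -20*(-43) = 860)
l - 1*288 = 860 - 1*288 = 860 - 288 = 572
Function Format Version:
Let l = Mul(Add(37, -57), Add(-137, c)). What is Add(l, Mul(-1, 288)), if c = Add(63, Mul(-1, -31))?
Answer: 572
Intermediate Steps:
c = 94 (c = Add(63, 31) = 94)
l = 860 (l = Mul(Add(37, -57), Add(-137, 94)) = Mul(-20, -43) = 860)
Add(l, Mul(-1, 288)) = Add(860, Mul(-1, 288)) = Add(860, -288) = 572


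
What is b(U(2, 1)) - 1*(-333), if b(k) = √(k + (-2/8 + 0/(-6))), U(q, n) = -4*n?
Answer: 333 + I*√17/2 ≈ 333.0 + 2.0616*I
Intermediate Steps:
b(k) = √(-¼ + k) (b(k) = √(k + (-2*⅛ + 0*(-⅙))) = √(k + (-¼ + 0)) = √(k - ¼) = √(-¼ + k))
b(U(2, 1)) - 1*(-333) = √(-1 + 4*(-4*1))/2 - 1*(-333) = √(-1 + 4*(-4))/2 + 333 = √(-1 - 16)/2 + 333 = √(-17)/2 + 333 = (I*√17)/2 + 333 = I*√17/2 + 333 = 333 + I*√17/2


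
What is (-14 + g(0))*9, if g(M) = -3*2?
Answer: -180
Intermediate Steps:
g(M) = -6
(-14 + g(0))*9 = (-14 - 6)*9 = -20*9 = -180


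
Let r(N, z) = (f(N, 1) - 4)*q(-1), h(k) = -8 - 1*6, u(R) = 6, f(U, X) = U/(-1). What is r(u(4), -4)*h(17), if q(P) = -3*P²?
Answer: -420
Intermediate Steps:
f(U, X) = -U (f(U, X) = U*(-1) = -U)
h(k) = -14 (h(k) = -8 - 6 = -14)
r(N, z) = 12 + 3*N (r(N, z) = (-N - 4)*(-3*(-1)²) = (-4 - N)*(-3*1) = (-4 - N)*(-3) = 12 + 3*N)
r(u(4), -4)*h(17) = (12 + 3*6)*(-14) = (12 + 18)*(-14) = 30*(-14) = -420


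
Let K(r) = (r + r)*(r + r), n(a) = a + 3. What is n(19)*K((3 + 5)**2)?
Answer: 360448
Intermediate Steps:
n(a) = 3 + a
K(r) = 4*r**2 (K(r) = (2*r)*(2*r) = 4*r**2)
n(19)*K((3 + 5)**2) = (3 + 19)*(4*((3 + 5)**2)**2) = 22*(4*(8**2)**2) = 22*(4*64**2) = 22*(4*4096) = 22*16384 = 360448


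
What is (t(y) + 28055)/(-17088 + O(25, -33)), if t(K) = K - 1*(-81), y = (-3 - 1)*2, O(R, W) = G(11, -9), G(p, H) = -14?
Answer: -14064/8551 ≈ -1.6447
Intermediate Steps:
O(R, W) = -14
y = -8 (y = -4*2 = -8)
t(K) = 81 + K (t(K) = K + 81 = 81 + K)
(t(y) + 28055)/(-17088 + O(25, -33)) = ((81 - 8) + 28055)/(-17088 - 14) = (73 + 28055)/(-17102) = 28128*(-1/17102) = -14064/8551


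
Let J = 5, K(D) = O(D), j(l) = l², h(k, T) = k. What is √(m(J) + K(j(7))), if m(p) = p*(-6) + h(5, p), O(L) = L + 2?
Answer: √26 ≈ 5.0990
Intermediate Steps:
O(L) = 2 + L
K(D) = 2 + D
m(p) = 5 - 6*p (m(p) = p*(-6) + 5 = -6*p + 5 = 5 - 6*p)
√(m(J) + K(j(7))) = √((5 - 6*5) + (2 + 7²)) = √((5 - 30) + (2 + 49)) = √(-25 + 51) = √26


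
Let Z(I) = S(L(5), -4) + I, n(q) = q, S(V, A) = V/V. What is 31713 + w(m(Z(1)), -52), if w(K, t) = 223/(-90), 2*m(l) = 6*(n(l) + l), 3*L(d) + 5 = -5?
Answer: 2853947/90 ≈ 31711.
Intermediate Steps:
L(d) = -10/3 (L(d) = -5/3 + (⅓)*(-5) = -5/3 - 5/3 = -10/3)
S(V, A) = 1
Z(I) = 1 + I
m(l) = 6*l (m(l) = (6*(l + l))/2 = (6*(2*l))/2 = (12*l)/2 = 6*l)
w(K, t) = -223/90 (w(K, t) = 223*(-1/90) = -223/90)
31713 + w(m(Z(1)), -52) = 31713 - 223/90 = 2853947/90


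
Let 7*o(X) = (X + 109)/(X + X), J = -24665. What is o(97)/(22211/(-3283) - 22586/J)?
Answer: -170213165/6563913467 ≈ -0.025932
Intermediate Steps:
o(X) = (109 + X)/(14*X) (o(X) = ((X + 109)/(X + X))/7 = ((109 + X)/((2*X)))/7 = ((109 + X)*(1/(2*X)))/7 = ((109 + X)/(2*X))/7 = (109 + X)/(14*X))
o(97)/(22211/(-3283) - 22586/J) = ((1/14)*(109 + 97)/97)/(22211/(-3283) - 22586/(-24665)) = ((1/14)*(1/97)*206)/(22211*(-1/3283) - 22586*(-1/24665)) = 103/(679*(-3173/469 + 22586/24665)) = 103/(679*(-67669211/11567885)) = (103/679)*(-11567885/67669211) = -170213165/6563913467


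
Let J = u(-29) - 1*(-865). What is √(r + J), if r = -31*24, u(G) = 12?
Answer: √133 ≈ 11.533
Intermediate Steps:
r = -744
J = 877 (J = 12 - 1*(-865) = 12 + 865 = 877)
√(r + J) = √(-744 + 877) = √133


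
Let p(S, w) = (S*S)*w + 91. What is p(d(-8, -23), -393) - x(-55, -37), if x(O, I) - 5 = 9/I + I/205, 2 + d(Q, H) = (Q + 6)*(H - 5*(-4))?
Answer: -47038956/7585 ≈ -6201.6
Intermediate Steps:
d(Q, H) = -2 + (6 + Q)*(20 + H) (d(Q, H) = -2 + (Q + 6)*(H - 5*(-4)) = -2 + (6 + Q)*(H + 20) = -2 + (6 + Q)*(20 + H))
p(S, w) = 91 + w*S² (p(S, w) = S²*w + 91 = w*S² + 91 = 91 + w*S²)
x(O, I) = 5 + 9/I + I/205 (x(O, I) = 5 + (9/I + I/205) = 5 + 9/I + I/205)
p(d(-8, -23), -393) - x(-55, -37) = (91 - 393*(118 + 6*(-23) + 20*(-8) - 23*(-8))²) - (5 + 9/(-37) + (1/205)*(-37)) = (91 - 393*(118 - 138 - 160 + 184)²) - (5 + 9*(-1/37) - 37/205) = (91 - 393*4²) - (5 - 9/37 - 37/205) = (91 - 393*16) - 1*34711/7585 = (91 - 6288) - 34711/7585 = -6197 - 34711/7585 = -47038956/7585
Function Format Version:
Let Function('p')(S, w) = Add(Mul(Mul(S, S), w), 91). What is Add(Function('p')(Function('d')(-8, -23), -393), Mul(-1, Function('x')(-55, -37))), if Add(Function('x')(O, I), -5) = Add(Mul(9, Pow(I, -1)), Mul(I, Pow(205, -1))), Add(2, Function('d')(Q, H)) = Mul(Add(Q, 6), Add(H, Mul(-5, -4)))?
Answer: Rational(-47038956, 7585) ≈ -6201.6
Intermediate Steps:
Function('d')(Q, H) = Add(-2, Mul(Add(6, Q), Add(20, H))) (Function('d')(Q, H) = Add(-2, Mul(Add(Q, 6), Add(H, Mul(-5, -4)))) = Add(-2, Mul(Add(6, Q), Add(H, 20))) = Add(-2, Mul(Add(6, Q), Add(20, H))))
Function('p')(S, w) = Add(91, Mul(w, Pow(S, 2))) (Function('p')(S, w) = Add(Mul(Pow(S, 2), w), 91) = Add(Mul(w, Pow(S, 2)), 91) = Add(91, Mul(w, Pow(S, 2))))
Function('x')(O, I) = Add(5, Mul(9, Pow(I, -1)), Mul(Rational(1, 205), I)) (Function('x')(O, I) = Add(5, Add(Mul(9, Pow(I, -1)), Mul(I, Pow(205, -1)))) = Add(5, Add(Mul(9, Pow(I, -1)), Mul(I, Rational(1, 205)))) = Add(5, Add(Mul(9, Pow(I, -1)), Mul(Rational(1, 205), I))) = Add(5, Mul(9, Pow(I, -1)), Mul(Rational(1, 205), I)))
Add(Function('p')(Function('d')(-8, -23), -393), Mul(-1, Function('x')(-55, -37))) = Add(Add(91, Mul(-393, Pow(Add(118, Mul(6, -23), Mul(20, -8), Mul(-23, -8)), 2))), Mul(-1, Add(5, Mul(9, Pow(-37, -1)), Mul(Rational(1, 205), -37)))) = Add(Add(91, Mul(-393, Pow(Add(118, -138, -160, 184), 2))), Mul(-1, Add(5, Mul(9, Rational(-1, 37)), Rational(-37, 205)))) = Add(Add(91, Mul(-393, Pow(4, 2))), Mul(-1, Add(5, Rational(-9, 37), Rational(-37, 205)))) = Add(Add(91, Mul(-393, 16)), Mul(-1, Rational(34711, 7585))) = Add(Add(91, -6288), Rational(-34711, 7585)) = Add(-6197, Rational(-34711, 7585)) = Rational(-47038956, 7585)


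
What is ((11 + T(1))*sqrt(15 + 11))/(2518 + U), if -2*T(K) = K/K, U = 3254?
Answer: 7*sqrt(26)/3848 ≈ 0.0092758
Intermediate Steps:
T(K) = -1/2 (T(K) = -K/(2*K) = -1/2*1 = -1/2)
((11 + T(1))*sqrt(15 + 11))/(2518 + U) = ((11 - 1/2)*sqrt(15 + 11))/(2518 + 3254) = (21*sqrt(26)/2)/5772 = (21*sqrt(26)/2)*(1/5772) = 7*sqrt(26)/3848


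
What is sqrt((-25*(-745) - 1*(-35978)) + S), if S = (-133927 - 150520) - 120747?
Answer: I*sqrt(350591) ≈ 592.11*I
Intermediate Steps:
S = -405194 (S = -284447 - 120747 = -405194)
sqrt((-25*(-745) - 1*(-35978)) + S) = sqrt((-25*(-745) - 1*(-35978)) - 405194) = sqrt((18625 + 35978) - 405194) = sqrt(54603 - 405194) = sqrt(-350591) = I*sqrt(350591)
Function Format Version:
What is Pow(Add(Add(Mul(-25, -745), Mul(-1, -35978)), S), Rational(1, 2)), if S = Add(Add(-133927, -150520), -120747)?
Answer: Mul(I, Pow(350591, Rational(1, 2))) ≈ Mul(592.11, I)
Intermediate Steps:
S = -405194 (S = Add(-284447, -120747) = -405194)
Pow(Add(Add(Mul(-25, -745), Mul(-1, -35978)), S), Rational(1, 2)) = Pow(Add(Add(Mul(-25, -745), Mul(-1, -35978)), -405194), Rational(1, 2)) = Pow(Add(Add(18625, 35978), -405194), Rational(1, 2)) = Pow(Add(54603, -405194), Rational(1, 2)) = Pow(-350591, Rational(1, 2)) = Mul(I, Pow(350591, Rational(1, 2)))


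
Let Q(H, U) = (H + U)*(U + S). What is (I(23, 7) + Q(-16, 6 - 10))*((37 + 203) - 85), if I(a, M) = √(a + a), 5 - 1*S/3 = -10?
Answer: -127100 + 155*√46 ≈ -1.2605e+5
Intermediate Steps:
S = 45 (S = 15 - 3*(-10) = 15 + 30 = 45)
I(a, M) = √2*√a (I(a, M) = √(2*a) = √2*√a)
Q(H, U) = (45 + U)*(H + U) (Q(H, U) = (H + U)*(U + 45) = (H + U)*(45 + U) = (45 + U)*(H + U))
(I(23, 7) + Q(-16, 6 - 10))*((37 + 203) - 85) = (√2*√23 + ((6 - 10)² + 45*(-16) + 45*(6 - 10) - 16*(6 - 10)))*((37 + 203) - 85) = (√46 + ((-4)² - 720 + 45*(-4) - 16*(-4)))*(240 - 85) = (√46 + (16 - 720 - 180 + 64))*155 = (√46 - 820)*155 = (-820 + √46)*155 = -127100 + 155*√46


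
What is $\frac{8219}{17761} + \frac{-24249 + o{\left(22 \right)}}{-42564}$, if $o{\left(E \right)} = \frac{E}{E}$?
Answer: $\frac{195125561}{188994801} \approx 1.0324$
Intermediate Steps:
$o{\left(E \right)} = 1$
$\frac{8219}{17761} + \frac{-24249 + o{\left(22 \right)}}{-42564} = \frac{8219}{17761} + \frac{-24249 + 1}{-42564} = 8219 \cdot \frac{1}{17761} - - \frac{6062}{10641} = \frac{8219}{17761} + \frac{6062}{10641} = \frac{195125561}{188994801}$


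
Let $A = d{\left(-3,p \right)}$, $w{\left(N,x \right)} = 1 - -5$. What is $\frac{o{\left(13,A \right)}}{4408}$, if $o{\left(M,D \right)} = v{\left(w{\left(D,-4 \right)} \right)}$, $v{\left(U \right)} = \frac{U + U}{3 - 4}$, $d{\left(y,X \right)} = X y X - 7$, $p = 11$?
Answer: $- \frac{3}{1102} \approx -0.0027223$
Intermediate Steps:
$w{\left(N,x \right)} = 6$ ($w{\left(N,x \right)} = 1 + 5 = 6$)
$d{\left(y,X \right)} = -7 + y X^{2}$ ($d{\left(y,X \right)} = y X^{2} - 7 = -7 + y X^{2}$)
$A = -370$ ($A = -7 - 3 \cdot 11^{2} = -7 - 363 = -370$)
$v{\left(U \right)} = - 2 U$ ($v{\left(U \right)} = \frac{2 U}{-1} = 2 U \left(-1\right) = - 2 U$)
$o{\left(M,D \right)} = -12$ ($o{\left(M,D \right)} = \left(-2\right) 6 = -12$)
$\frac{o{\left(13,A \right)}}{4408} = - \frac{12}{4408} = \left(-12\right) \frac{1}{4408} = - \frac{3}{1102}$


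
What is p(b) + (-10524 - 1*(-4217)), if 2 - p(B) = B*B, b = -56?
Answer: -9441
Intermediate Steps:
p(B) = 2 - B² (p(B) = 2 - B*B = 2 - B²)
p(b) + (-10524 - 1*(-4217)) = (2 - 1*(-56)²) + (-10524 - 1*(-4217)) = (2 - 1*3136) + (-10524 + 4217) = (2 - 3136) - 6307 = -3134 - 6307 = -9441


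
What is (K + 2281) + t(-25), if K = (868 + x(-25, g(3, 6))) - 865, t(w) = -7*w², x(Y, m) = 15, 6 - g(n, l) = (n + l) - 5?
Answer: -2076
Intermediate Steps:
g(n, l) = 11 - l - n (g(n, l) = 6 - ((n + l) - 5) = 6 - ((l + n) - 5) = 6 - (-5 + l + n) = 6 + (5 - l - n) = 11 - l - n)
K = 18 (K = (868 + 15) - 865 = 883 - 865 = 18)
(K + 2281) + t(-25) = (18 + 2281) - 7*(-25)² = 2299 - 7*625 = 2299 - 4375 = -2076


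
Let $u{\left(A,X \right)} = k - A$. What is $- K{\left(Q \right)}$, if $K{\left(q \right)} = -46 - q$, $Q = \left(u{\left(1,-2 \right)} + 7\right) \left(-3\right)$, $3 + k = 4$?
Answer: $25$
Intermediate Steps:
$k = 1$ ($k = -3 + 4 = 1$)
$u{\left(A,X \right)} = 1 - A$
$Q = -21$ ($Q = \left(\left(1 - 1\right) + 7\right) \left(-3\right) = \left(0 + 7\right) \left(-3\right) = 7 \left(-3\right) = -21$)
$- K{\left(Q \right)} = - (-46 - -21) = - (-46 + 21) = \left(-1\right) \left(-25\right) = 25$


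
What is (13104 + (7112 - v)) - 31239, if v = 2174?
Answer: -13197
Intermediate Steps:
(13104 + (7112 - v)) - 31239 = (13104 + (7112 - 1*2174)) - 31239 = (13104 + (7112 - 2174)) - 31239 = (13104 + 4938) - 31239 = 18042 - 31239 = -13197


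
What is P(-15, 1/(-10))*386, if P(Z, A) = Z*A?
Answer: 579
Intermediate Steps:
P(Z, A) = A*Z
P(-15, 1/(-10))*386 = (-15/(-10))*386 = -⅒*(-15)*386 = (3/2)*386 = 579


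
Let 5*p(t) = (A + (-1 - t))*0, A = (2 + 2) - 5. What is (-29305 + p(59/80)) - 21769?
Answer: -51074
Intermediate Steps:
A = -1 (A = 4 - 5 = -1)
p(t) = 0 (p(t) = ((-1 + (-1 - t))*0)/5 = ((-2 - t)*0)/5 = (1/5)*0 = 0)
(-29305 + p(59/80)) - 21769 = (-29305 + 0) - 21769 = -29305 - 21769 = -51074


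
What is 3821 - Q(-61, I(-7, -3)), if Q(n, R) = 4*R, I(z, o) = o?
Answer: 3833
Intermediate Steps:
3821 - Q(-61, I(-7, -3)) = 3821 - 4*(-3) = 3821 - 1*(-12) = 3821 + 12 = 3833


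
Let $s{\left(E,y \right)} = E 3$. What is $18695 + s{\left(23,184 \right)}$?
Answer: $18764$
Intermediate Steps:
$s{\left(E,y \right)} = 3 E$
$18695 + s{\left(23,184 \right)} = 18695 + 3 \cdot 23 = 18695 + 69 = 18764$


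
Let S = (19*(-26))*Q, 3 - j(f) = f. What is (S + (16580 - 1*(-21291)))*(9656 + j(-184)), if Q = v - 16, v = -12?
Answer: 508912629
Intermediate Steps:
j(f) = 3 - f
Q = -28 (Q = -12 - 16 = -28)
S = 13832 (S = (19*(-26))*(-28) = -494*(-28) = 13832)
(S + (16580 - 1*(-21291)))*(9656 + j(-184)) = (13832 + (16580 - 1*(-21291)))*(9656 + (3 - 1*(-184))) = (13832 + (16580 + 21291))*(9656 + (3 + 184)) = (13832 + 37871)*(9656 + 187) = 51703*9843 = 508912629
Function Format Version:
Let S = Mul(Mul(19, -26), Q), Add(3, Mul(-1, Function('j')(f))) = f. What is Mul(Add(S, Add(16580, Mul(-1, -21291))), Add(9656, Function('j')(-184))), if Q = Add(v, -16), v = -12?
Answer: 508912629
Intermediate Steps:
Function('j')(f) = Add(3, Mul(-1, f))
Q = -28 (Q = Add(-12, -16) = -28)
S = 13832 (S = Mul(Mul(19, -26), -28) = Mul(-494, -28) = 13832)
Mul(Add(S, Add(16580, Mul(-1, -21291))), Add(9656, Function('j')(-184))) = Mul(Add(13832, Add(16580, Mul(-1, -21291))), Add(9656, Add(3, Mul(-1, -184)))) = Mul(Add(13832, Add(16580, 21291)), Add(9656, Add(3, 184))) = Mul(Add(13832, 37871), Add(9656, 187)) = Mul(51703, 9843) = 508912629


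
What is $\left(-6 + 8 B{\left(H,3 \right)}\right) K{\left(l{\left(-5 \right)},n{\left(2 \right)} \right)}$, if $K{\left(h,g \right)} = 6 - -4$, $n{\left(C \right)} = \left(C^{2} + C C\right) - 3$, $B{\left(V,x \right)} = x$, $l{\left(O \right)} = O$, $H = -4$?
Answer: $180$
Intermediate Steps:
$n{\left(C \right)} = -3 + 2 C^{2}$ ($n{\left(C \right)} = \left(C^{2} + C^{2}\right) - 3 = 2 C^{2} - 3 = -3 + 2 C^{2}$)
$K{\left(h,g \right)} = 10$ ($K{\left(h,g \right)} = 6 + 4 = 10$)
$\left(-6 + 8 B{\left(H,3 \right)}\right) K{\left(l{\left(-5 \right)},n{\left(2 \right)} \right)} = \left(-6 + 8 \cdot 3\right) 10 = \left(-6 + 24\right) 10 = 18 \cdot 10 = 180$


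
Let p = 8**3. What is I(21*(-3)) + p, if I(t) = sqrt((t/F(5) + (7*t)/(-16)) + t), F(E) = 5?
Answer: 512 + 3*I*sqrt(2135)/20 ≈ 512.0 + 6.9309*I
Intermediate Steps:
I(t) = sqrt(305)*sqrt(t)/20 (I(t) = sqrt((t/5 + (7*t)/(-16)) + t) = sqrt((t*(1/5) + (7*t)*(-1/16)) + t) = sqrt((t/5 - 7*t/16) + t) = sqrt(-19*t/80 + t) = sqrt(61*t/80) = sqrt(305)*sqrt(t)/20)
p = 512
I(21*(-3)) + p = sqrt(305)*sqrt(21*(-3))/20 + 512 = sqrt(305)*sqrt(-63)/20 + 512 = sqrt(305)*(3*I*sqrt(7))/20 + 512 = 3*I*sqrt(2135)/20 + 512 = 512 + 3*I*sqrt(2135)/20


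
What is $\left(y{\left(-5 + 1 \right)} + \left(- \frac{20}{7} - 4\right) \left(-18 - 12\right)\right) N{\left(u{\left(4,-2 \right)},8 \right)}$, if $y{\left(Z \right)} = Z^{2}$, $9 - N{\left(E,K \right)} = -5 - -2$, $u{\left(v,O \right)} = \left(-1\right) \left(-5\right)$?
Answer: $\frac{18624}{7} \approx 2660.6$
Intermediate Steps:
$u{\left(v,O \right)} = 5$
$N{\left(E,K \right)} = 12$ ($N{\left(E,K \right)} = 9 - \left(-5 - -2\right) = 9 - \left(-5 + 2\right) = 9 - -3 = 9 + 3 = 12$)
$\left(y{\left(-5 + 1 \right)} + \left(- \frac{20}{7} - 4\right) \left(-18 - 12\right)\right) N{\left(u{\left(4,-2 \right)},8 \right)} = \left(\left(-5 + 1\right)^{2} + \left(- \frac{20}{7} - 4\right) \left(-18 - 12\right)\right) 12 = \left(\left(-4\right)^{2} + \left(\left(-20\right) \frac{1}{7} - 4\right) \left(-30\right)\right) 12 = \left(16 + \left(- \frac{20}{7} - 4\right) \left(-30\right)\right) 12 = \left(16 - - \frac{1440}{7}\right) 12 = \left(16 + \frac{1440}{7}\right) 12 = \frac{1552}{7} \cdot 12 = \frac{18624}{7}$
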